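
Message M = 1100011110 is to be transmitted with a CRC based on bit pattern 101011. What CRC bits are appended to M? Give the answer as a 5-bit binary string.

01001

Append 5 zeros: 110001111000000. Divide by 101011 (XOR where the leading bit is 1):
  pos 0: 110001 XOR 101011 = 011010
  pos 1: 110101 XOR 101011 = 011110
  pos 2: 111101 XOR 101011 = 010110
  pos 3: 101101 XOR 101011 = 000110
  pos 6: 110000 XOR 101011 = 011011
  pos 7: 110110 XOR 101011 = 011101
  pos 8: 111010 XOR 101011 = 010001
  pos 9: 100010 XOR 101011 = 001001
Remainder (last 5 bits) = 01001. This is the CRC / FCS.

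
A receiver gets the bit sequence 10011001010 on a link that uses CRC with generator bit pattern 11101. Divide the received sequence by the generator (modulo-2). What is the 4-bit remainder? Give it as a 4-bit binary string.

Modulo-2 division of 10011001010 by 11101:
  pos 0: 10011 XOR 11101 = 01110
  pos 1: 11100 XOR 11101 = 00001
  pos 5: 10101 XOR 11101 = 01000
  pos 6: 10000 XOR 11101 = 01101
Remainder = 1101 (nonzero — an error is detected).

1101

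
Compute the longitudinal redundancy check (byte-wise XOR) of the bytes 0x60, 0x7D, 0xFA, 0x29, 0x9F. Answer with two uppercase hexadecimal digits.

XOR the bytes together:
  start with 0x60
  0x60 ⊕ 0x7D = 0x1D
  0x1D ⊕ 0xFA = 0xE7
  0xE7 ⊕ 0x29 = 0xCE
  0xCE ⊕ 0x9F = 0x51

51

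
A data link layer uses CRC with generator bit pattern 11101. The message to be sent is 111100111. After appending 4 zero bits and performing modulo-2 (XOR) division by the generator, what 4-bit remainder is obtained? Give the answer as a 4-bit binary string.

0010

Append 4 zeros: 1111001110000. Divide by 11101 (XOR where the leading bit is 1):
  pos 0: 11110 XOR 11101 = 00011
  pos 3: 11011 XOR 11101 = 00110
  pos 5: 11010 XOR 11101 = 00111
  pos 7: 11100 XOR 11101 = 00001
Remainder (last 4 bits) = 0010. This is the CRC / FCS.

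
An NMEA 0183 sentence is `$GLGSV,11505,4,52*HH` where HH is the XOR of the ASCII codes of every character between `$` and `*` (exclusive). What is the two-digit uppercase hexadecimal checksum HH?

66

XOR the ASCII codes of the payload characters:
  'G' = 0x47 → acc = 0x47
  'L' = 0x4C → acc = 0x0B
  'G' = 0x47 → acc = 0x4C
  'S' = 0x53 → acc = 0x1F
  'V' = 0x56 → acc = 0x49
  ',' = 0x2C → acc = 0x65
  '1' = 0x31 → acc = 0x54
  '1' = 0x31 → acc = 0x65
  '5' = 0x35 → acc = 0x50
  '0' = 0x30 → acc = 0x60
  '5' = 0x35 → acc = 0x55
  ',' = 0x2C → acc = 0x79
  '4' = 0x34 → acc = 0x4D
  ',' = 0x2C → acc = 0x61
  '5' = 0x35 → acc = 0x54
  '2' = 0x32 → acc = 0x66
Checksum = 0x66.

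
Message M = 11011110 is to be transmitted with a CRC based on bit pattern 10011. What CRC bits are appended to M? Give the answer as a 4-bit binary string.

1101

Append 4 zeros: 110111100000. Divide by 10011 (XOR where the leading bit is 1):
  pos 0: 11011 XOR 10011 = 01000
  pos 1: 10001 XOR 10011 = 00010
  pos 4: 10100 XOR 10011 = 00111
  pos 6: 11100 XOR 10011 = 01111
  pos 7: 11110 XOR 10011 = 01101
Remainder (last 4 bits) = 1101. This is the CRC / FCS.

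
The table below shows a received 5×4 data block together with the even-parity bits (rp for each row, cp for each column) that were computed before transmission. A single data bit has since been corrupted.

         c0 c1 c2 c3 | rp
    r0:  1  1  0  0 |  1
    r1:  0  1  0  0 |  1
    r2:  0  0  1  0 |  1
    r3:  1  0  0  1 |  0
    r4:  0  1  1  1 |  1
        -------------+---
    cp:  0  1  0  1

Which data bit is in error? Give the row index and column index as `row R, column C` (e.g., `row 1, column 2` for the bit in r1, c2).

Recompute each row's even parity and compare to rp:
  r0: data parity 0, sent rp 1 → mismatch
  r1: data parity 1, sent rp 1 → ok
  r2: data parity 1, sent rp 1 → ok
  r3: data parity 0, sent rp 0 → ok
  r4: data parity 1, sent rp 1 → ok
Recompute each column's even parity and compare to cp:
  c0: data parity 0, sent cp 0 → ok
  c1: data parity 1, sent cp 1 → ok
  c2: data parity 0, sent cp 0 → ok
  c3: data parity 0, sent cp 1 → mismatch
Exactly one row (r0) and one column (c3) fail → the flipped bit is at their intersection.

row 0, column 3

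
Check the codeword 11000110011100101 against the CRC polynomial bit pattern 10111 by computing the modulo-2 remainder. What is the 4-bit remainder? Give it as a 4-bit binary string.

Modulo-2 division of 11000110011100101 by 10111:
  pos 0: 11000 XOR 10111 = 01111
  pos 1: 11111 XOR 10111 = 01000
  pos 2: 10001 XOR 10111 = 00110
  pos 4: 11000 XOR 10111 = 01111
  pos 5: 11111 XOR 10111 = 01000
  pos 6: 10001 XOR 10111 = 00110
  pos 8: 11010 XOR 10111 = 01101
  pos 9: 11010 XOR 10111 = 01101
  pos 10: 11011 XOR 10111 = 01100
  pos 11: 11000 XOR 10111 = 01111
  pos 12: 11111 XOR 10111 = 01000
Remainder = 1000 (nonzero — an error is detected).

1000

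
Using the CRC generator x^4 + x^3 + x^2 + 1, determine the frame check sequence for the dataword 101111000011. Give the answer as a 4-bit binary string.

0100

Append 4 zeros: 1011110000110000. Divide by 11101 (XOR where the leading bit is 1):
  pos 0: 10111 XOR 11101 = 01010
  pos 1: 10101 XOR 11101 = 01000
  pos 2: 10000 XOR 11101 = 01101
  pos 3: 11010 XOR 11101 = 00111
  pos 5: 11100 XOR 11101 = 00001
  pos 9: 11100 XOR 11101 = 00001
Remainder (last 4 bits) = 0100. This is the CRC / FCS.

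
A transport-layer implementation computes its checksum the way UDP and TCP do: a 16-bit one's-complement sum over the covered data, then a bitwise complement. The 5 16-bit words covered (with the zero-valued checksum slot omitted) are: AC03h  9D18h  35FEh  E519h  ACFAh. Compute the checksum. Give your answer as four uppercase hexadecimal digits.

EED0

One's-complement addition (fold any carry out of bit 15 back into bit 0):
  0xAC03 + 0x9D18 = 0x1491B → wrap carry → 0x491C
  0x491C + 0x35FE = 0x07F1A
  0x7F1A + 0xE519 = 0x16433 → wrap carry → 0x6434
  0x6434 + 0xACFA = 0x1112E → wrap carry → 0x112F
One's-complement sum = 0x112F.
Checksum = ~0x112F & 0xFFFF = 0xEED0.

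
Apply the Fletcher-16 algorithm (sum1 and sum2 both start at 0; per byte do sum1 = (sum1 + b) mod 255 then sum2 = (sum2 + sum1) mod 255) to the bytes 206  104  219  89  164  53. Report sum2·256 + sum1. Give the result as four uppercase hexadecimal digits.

DC46

Running sums (mod 255):
  after byte 0 (206): sum1=206, sum2=206
  after byte 1 (104): sum1=55, sum2=6
  after byte 2 (219): sum1=19, sum2=25
  after byte 3 (89): sum1=108, sum2=133
  after byte 4 (164): sum1=17, sum2=150
  after byte 5 (53): sum1=70, sum2=220
Checksum = sum2·256 + sum1 = 220·256 + 70 = 56390 = 0xDC46.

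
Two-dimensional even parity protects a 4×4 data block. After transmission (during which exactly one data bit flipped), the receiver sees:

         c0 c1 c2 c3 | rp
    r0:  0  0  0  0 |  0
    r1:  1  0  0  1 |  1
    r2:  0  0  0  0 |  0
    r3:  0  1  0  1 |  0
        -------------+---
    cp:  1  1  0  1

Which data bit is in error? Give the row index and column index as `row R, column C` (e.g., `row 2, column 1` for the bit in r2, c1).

row 1, column 3

Recompute each row's even parity and compare to rp:
  r0: data parity 0, sent rp 0 → ok
  r1: data parity 0, sent rp 1 → mismatch
  r2: data parity 0, sent rp 0 → ok
  r3: data parity 0, sent rp 0 → ok
Recompute each column's even parity and compare to cp:
  c0: data parity 1, sent cp 1 → ok
  c1: data parity 1, sent cp 1 → ok
  c2: data parity 0, sent cp 0 → ok
  c3: data parity 0, sent cp 1 → mismatch
Exactly one row (r1) and one column (c3) fail → the flipped bit is at their intersection.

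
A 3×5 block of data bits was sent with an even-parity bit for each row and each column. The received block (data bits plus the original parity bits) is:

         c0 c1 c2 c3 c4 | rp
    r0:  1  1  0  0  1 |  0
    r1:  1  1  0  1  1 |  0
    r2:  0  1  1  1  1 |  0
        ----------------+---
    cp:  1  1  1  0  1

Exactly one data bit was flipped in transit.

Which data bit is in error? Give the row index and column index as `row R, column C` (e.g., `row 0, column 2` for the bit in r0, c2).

Recompute each row's even parity and compare to rp:
  r0: data parity 1, sent rp 0 → mismatch
  r1: data parity 0, sent rp 0 → ok
  r2: data parity 0, sent rp 0 → ok
Recompute each column's even parity and compare to cp:
  c0: data parity 0, sent cp 1 → mismatch
  c1: data parity 1, sent cp 1 → ok
  c2: data parity 1, sent cp 1 → ok
  c3: data parity 0, sent cp 0 → ok
  c4: data parity 1, sent cp 1 → ok
Exactly one row (r0) and one column (c0) fail → the flipped bit is at their intersection.

row 0, column 0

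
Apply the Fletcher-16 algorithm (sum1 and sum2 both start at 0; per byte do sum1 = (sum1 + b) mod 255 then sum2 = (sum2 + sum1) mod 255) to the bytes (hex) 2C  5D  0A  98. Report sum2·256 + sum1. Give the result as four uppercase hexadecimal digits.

Running sums (mod 255):
  after byte 0 (2C): sum1=44, sum2=44
  after byte 1 (5D): sum1=137, sum2=181
  after byte 2 (0A): sum1=147, sum2=73
  after byte 3 (98): sum1=44, sum2=117
Checksum = sum2·256 + sum1 = 117·256 + 44 = 29996 = 0x752C.

752C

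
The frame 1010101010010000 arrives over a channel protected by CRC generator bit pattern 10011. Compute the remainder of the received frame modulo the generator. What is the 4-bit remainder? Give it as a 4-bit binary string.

0000

Modulo-2 division of 1010101010010000 by 10011:
  pos 0: 10101 XOR 10011 = 00110
  pos 2: 11001 XOR 10011 = 01010
  pos 3: 10100 XOR 10011 = 00111
  pos 5: 11110 XOR 10011 = 01101
  pos 6: 11010 XOR 10011 = 01001
  pos 7: 10011 XOR 10011 = 00000
Remainder = 0000 (zero — the frame passes the CRC check).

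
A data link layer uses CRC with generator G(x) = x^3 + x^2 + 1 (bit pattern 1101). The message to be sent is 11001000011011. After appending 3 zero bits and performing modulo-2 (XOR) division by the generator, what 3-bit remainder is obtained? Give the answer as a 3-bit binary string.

000

Append 3 zeros: 11001000011011000. Divide by 1101 (XOR where the leading bit is 1):
  pos 0: 1100 XOR 1101 = 0001
  pos 3: 1100 XOR 1101 = 0001
  pos 6: 1001 XOR 1101 = 0100
  pos 7: 1001 XOR 1101 = 0100
  pos 8: 1000 XOR 1101 = 0101
  pos 9: 1011 XOR 1101 = 0110
  pos 10: 1101 XOR 1101 = 0000
Remainder (last 3 bits) = 000. This is the CRC / FCS.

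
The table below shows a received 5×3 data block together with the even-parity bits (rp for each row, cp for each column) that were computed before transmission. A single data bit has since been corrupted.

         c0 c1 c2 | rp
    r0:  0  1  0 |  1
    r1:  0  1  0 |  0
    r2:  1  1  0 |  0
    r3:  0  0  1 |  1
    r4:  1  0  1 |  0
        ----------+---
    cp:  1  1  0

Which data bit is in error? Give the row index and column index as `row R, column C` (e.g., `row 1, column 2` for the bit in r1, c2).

row 1, column 0

Recompute each row's even parity and compare to rp:
  r0: data parity 1, sent rp 1 → ok
  r1: data parity 1, sent rp 0 → mismatch
  r2: data parity 0, sent rp 0 → ok
  r3: data parity 1, sent rp 1 → ok
  r4: data parity 0, sent rp 0 → ok
Recompute each column's even parity and compare to cp:
  c0: data parity 0, sent cp 1 → mismatch
  c1: data parity 1, sent cp 1 → ok
  c2: data parity 0, sent cp 0 → ok
Exactly one row (r1) and one column (c0) fail → the flipped bit is at their intersection.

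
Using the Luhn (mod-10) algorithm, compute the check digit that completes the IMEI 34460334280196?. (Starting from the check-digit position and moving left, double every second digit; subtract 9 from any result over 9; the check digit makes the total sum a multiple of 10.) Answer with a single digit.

2

Partial digits right→left: 6 9 1 0 8 2 4 3 3 0 6 4 4 3
Double every second digit counting from the check-digit position (so the 1st, 3rd, 5th, ... of the partial from the right).
  doubled (with −9 where >9): 3 2 7 8 6 3 8 → sum 37
  kept as-is: 9 0 2 3 0 4 3 → sum 21
Total = 37 + 21 = 58.
Check digit = (10 − (58 mod 10)) mod 10 = 2.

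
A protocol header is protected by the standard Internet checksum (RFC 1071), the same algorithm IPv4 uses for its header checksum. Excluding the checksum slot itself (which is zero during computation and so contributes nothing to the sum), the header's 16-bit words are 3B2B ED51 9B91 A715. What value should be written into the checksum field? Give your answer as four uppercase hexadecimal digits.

One's-complement addition (fold any carry out of bit 15 back into bit 0):
  0x3B2B + 0xED51 = 0x1287C → wrap carry → 0x287D
  0x287D + 0x9B91 = 0x0C40E
  0xC40E + 0xA715 = 0x16B23 → wrap carry → 0x6B24
One's-complement sum = 0x6B24.
Checksum = ~0x6B24 & 0xFFFF = 0x94DB.

94DB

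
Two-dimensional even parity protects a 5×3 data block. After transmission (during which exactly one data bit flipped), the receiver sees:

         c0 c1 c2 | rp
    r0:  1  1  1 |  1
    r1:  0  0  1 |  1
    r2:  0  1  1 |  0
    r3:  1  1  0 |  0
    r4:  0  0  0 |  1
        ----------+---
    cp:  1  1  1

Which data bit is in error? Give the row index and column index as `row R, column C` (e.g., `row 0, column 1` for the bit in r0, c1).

Recompute each row's even parity and compare to rp:
  r0: data parity 1, sent rp 1 → ok
  r1: data parity 1, sent rp 1 → ok
  r2: data parity 0, sent rp 0 → ok
  r3: data parity 0, sent rp 0 → ok
  r4: data parity 0, sent rp 1 → mismatch
Recompute each column's even parity and compare to cp:
  c0: data parity 0, sent cp 1 → mismatch
  c1: data parity 1, sent cp 1 → ok
  c2: data parity 1, sent cp 1 → ok
Exactly one row (r4) and one column (c0) fail → the flipped bit is at their intersection.

row 4, column 0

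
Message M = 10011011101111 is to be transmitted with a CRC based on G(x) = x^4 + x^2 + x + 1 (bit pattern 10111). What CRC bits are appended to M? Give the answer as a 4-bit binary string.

Append 4 zeros: 100110111011110000. Divide by 10111 (XOR where the leading bit is 1):
  pos 0: 10011 XOR 10111 = 00100
  pos 2: 10001 XOR 10111 = 00110
  pos 4: 11011 XOR 10111 = 01100
  pos 5: 11000 XOR 10111 = 01111
  pos 6: 11111 XOR 10111 = 01000
  pos 7: 10001 XOR 10111 = 00110
  pos 9: 11011 XOR 10111 = 01100
  pos 10: 11000 XOR 10111 = 01111
  pos 11: 11110 XOR 10111 = 01001
  pos 12: 10010 XOR 10111 = 00101
Remainder (last 4 bits) = 1010. This is the CRC / FCS.

1010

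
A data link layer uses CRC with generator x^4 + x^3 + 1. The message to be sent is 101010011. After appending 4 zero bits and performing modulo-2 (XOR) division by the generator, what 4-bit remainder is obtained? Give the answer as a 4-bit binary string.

0101

Append 4 zeros: 1010100110000. Divide by 11001 (XOR where the leading bit is 1):
  pos 0: 10101 XOR 11001 = 01100
  pos 1: 11000 XOR 11001 = 00001
  pos 5: 10110 XOR 11001 = 01111
  pos 6: 11110 XOR 11001 = 00111
  pos 8: 11100 XOR 11001 = 00101
Remainder (last 4 bits) = 0101. This is the CRC / FCS.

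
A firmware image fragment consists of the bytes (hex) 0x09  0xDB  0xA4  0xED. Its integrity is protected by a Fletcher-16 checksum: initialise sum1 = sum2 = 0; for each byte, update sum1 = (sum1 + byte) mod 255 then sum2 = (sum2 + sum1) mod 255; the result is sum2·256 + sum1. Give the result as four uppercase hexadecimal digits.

Running sums (mod 255):
  after byte 0 (0x09): sum1=9, sum2=9
  after byte 1 (0xDB): sum1=228, sum2=237
  after byte 2 (0xA4): sum1=137, sum2=119
  after byte 3 (0xED): sum1=119, sum2=238
Checksum = sum2·256 + sum1 = 238·256 + 119 = 61047 = 0xEE77.

EE77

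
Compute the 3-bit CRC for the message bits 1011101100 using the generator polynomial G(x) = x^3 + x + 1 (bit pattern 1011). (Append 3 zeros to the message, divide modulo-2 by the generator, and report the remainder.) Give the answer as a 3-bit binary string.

Append 3 zeros: 1011101100000. Divide by 1011 (XOR where the leading bit is 1):
  pos 0: 1011 XOR 1011 = 0000
  pos 4: 1011 XOR 1011 = 0000
Remainder (last 3 bits) = 000. This is the CRC / FCS.

000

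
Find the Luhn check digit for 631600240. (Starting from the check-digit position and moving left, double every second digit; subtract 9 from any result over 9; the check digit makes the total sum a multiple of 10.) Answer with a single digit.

8

Partial digits right→left: 0 4 2 0 0 6 1 3 6
Double every second digit counting from the check-digit position (so the 1st, 3rd, 5th, ... of the partial from the right).
  doubled (with −9 where >9): 0 4 0 2 3 → sum 9
  kept as-is: 4 0 6 3 → sum 13
Total = 9 + 13 = 22.
Check digit = (10 − (22 mod 10)) mod 10 = 8.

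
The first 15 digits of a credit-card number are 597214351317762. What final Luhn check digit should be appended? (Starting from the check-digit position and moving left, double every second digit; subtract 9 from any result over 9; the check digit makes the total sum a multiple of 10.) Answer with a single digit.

7

Partial digits right→left: 2 6 7 7 1 3 1 5 3 4 1 2 7 9 5
Double every second digit counting from the check-digit position (so the 1st, 3rd, 5th, ... of the partial from the right).
  doubled (with −9 where >9): 4 5 2 2 6 2 5 1 → sum 27
  kept as-is: 6 7 3 5 4 2 9 → sum 36
Total = 27 + 36 = 63.
Check digit = (10 − (63 mod 10)) mod 10 = 7.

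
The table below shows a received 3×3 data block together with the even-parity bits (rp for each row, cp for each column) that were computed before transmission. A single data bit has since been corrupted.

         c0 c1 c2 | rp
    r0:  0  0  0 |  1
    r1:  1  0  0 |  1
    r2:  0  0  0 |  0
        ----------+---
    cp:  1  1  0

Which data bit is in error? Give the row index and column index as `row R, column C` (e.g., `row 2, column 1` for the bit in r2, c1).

row 0, column 1

Recompute each row's even parity and compare to rp:
  r0: data parity 0, sent rp 1 → mismatch
  r1: data parity 1, sent rp 1 → ok
  r2: data parity 0, sent rp 0 → ok
Recompute each column's even parity and compare to cp:
  c0: data parity 1, sent cp 1 → ok
  c1: data parity 0, sent cp 1 → mismatch
  c2: data parity 0, sent cp 0 → ok
Exactly one row (r0) and one column (c1) fail → the flipped bit is at their intersection.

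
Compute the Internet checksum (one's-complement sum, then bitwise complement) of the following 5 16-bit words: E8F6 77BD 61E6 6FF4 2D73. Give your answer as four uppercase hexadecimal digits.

One's-complement addition (fold any carry out of bit 15 back into bit 0):
  0xE8F6 + 0x77BD = 0x160B3 → wrap carry → 0x60B4
  0x60B4 + 0x61E6 = 0x0C29A
  0xC29A + 0x6FF4 = 0x1328E → wrap carry → 0x328F
  0x328F + 0x2D73 = 0x06002
One's-complement sum = 0x6002.
Checksum = ~0x6002 & 0xFFFF = 0x9FFD.

9FFD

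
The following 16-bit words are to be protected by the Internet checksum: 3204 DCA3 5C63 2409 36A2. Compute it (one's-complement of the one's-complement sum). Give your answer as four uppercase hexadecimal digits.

3A49

One's-complement addition (fold any carry out of bit 15 back into bit 0):
  0x3204 + 0xDCA3 = 0x10EA7 → wrap carry → 0x0EA8
  0x0EA8 + 0x5C63 = 0x06B0B
  0x6B0B + 0x2409 = 0x08F14
  0x8F14 + 0x36A2 = 0x0C5B6
One's-complement sum = 0xC5B6.
Checksum = ~0xC5B6 & 0xFFFF = 0x3A49.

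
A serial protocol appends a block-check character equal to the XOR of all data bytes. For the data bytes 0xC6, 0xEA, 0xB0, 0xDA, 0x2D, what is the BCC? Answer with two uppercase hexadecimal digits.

XOR the bytes together:
  start with 0xC6
  0xC6 ⊕ 0xEA = 0x2C
  0x2C ⊕ 0xB0 = 0x9C
  0x9C ⊕ 0xDA = 0x46
  0x46 ⊕ 0x2D = 0x6B

6B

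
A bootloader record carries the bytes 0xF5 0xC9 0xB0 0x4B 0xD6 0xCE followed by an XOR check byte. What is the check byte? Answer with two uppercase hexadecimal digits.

XOR the bytes together:
  start with 0xF5
  0xF5 ⊕ 0xC9 = 0x3C
  0x3C ⊕ 0xB0 = 0x8C
  0x8C ⊕ 0x4B = 0xC7
  0xC7 ⊕ 0xD6 = 0x11
  0x11 ⊕ 0xCE = 0xDF

DF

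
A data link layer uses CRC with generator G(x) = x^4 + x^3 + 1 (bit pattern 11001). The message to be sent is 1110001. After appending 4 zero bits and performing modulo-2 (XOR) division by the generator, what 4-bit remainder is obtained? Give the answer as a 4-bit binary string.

Append 4 zeros: 11100010000. Divide by 11001 (XOR where the leading bit is 1):
  pos 0: 11100 XOR 11001 = 00101
  pos 2: 10101 XOR 11001 = 01100
  pos 3: 11000 XOR 11001 = 00001
Remainder (last 4 bits) = 1000. This is the CRC / FCS.

1000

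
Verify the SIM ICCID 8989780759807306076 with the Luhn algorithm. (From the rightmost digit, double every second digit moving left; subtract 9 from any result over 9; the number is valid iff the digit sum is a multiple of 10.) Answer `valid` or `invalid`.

invalid

From the right, keep odd positions and double even positions (subtract 9 from any doubled value over 9):
  doubled (positions 2,4,...): 5 3 6 0 9 5 7 9 9 → sum 53
  kept (positions 1,3,...): 6 0 0 7 8 5 0 7 8 8 → sum 49
Total = 102.
102 mod 10 = 2, so the number is invalid.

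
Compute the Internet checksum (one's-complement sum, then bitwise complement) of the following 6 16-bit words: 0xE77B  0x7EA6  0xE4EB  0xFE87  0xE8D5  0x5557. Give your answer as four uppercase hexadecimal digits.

783C

One's-complement addition (fold any carry out of bit 15 back into bit 0):
  0xE77B + 0x7EA6 = 0x16621 → wrap carry → 0x6622
  0x6622 + 0xE4EB = 0x14B0D → wrap carry → 0x4B0E
  0x4B0E + 0xFE87 = 0x14995 → wrap carry → 0x4996
  0x4996 + 0xE8D5 = 0x1326B → wrap carry → 0x326C
  0x326C + 0x5557 = 0x087C3
One's-complement sum = 0x87C3.
Checksum = ~0x87C3 & 0xFFFF = 0x783C.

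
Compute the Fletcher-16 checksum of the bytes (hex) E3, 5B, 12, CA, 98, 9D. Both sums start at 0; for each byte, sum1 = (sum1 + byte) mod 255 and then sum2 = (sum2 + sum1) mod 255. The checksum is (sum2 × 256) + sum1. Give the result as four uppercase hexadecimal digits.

9752

Running sums (mod 255):
  after byte 0 (E3): sum1=227, sum2=227
  after byte 1 (5B): sum1=63, sum2=35
  after byte 2 (12): sum1=81, sum2=116
  after byte 3 (CA): sum1=28, sum2=144
  after byte 4 (98): sum1=180, sum2=69
  after byte 5 (9D): sum1=82, sum2=151
Checksum = sum2·256 + sum1 = 151·256 + 82 = 38738 = 0x9752.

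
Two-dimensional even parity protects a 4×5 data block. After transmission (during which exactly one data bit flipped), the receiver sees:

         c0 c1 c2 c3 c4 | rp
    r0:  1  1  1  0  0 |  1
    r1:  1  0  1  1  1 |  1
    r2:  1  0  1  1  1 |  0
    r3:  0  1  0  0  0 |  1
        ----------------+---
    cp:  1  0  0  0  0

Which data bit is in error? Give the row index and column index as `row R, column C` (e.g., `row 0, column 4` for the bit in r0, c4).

row 1, column 2

Recompute each row's even parity and compare to rp:
  r0: data parity 1, sent rp 1 → ok
  r1: data parity 0, sent rp 1 → mismatch
  r2: data parity 0, sent rp 0 → ok
  r3: data parity 1, sent rp 1 → ok
Recompute each column's even parity and compare to cp:
  c0: data parity 1, sent cp 1 → ok
  c1: data parity 0, sent cp 0 → ok
  c2: data parity 1, sent cp 0 → mismatch
  c3: data parity 0, sent cp 0 → ok
  c4: data parity 0, sent cp 0 → ok
Exactly one row (r1) and one column (c2) fail → the flipped bit is at their intersection.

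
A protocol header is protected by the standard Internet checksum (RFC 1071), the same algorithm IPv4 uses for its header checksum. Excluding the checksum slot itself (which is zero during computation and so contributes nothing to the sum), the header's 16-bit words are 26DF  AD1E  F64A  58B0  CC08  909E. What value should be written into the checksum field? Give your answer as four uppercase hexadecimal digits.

One's-complement addition (fold any carry out of bit 15 back into bit 0):
  0x26DF + 0xAD1E = 0x0D3FD
  0xD3FD + 0xF64A = 0x1CA47 → wrap carry → 0xCA48
  0xCA48 + 0x58B0 = 0x122F8 → wrap carry → 0x22F9
  0x22F9 + 0xCC08 = 0x0EF01
  0xEF01 + 0x909E = 0x17F9F → wrap carry → 0x7FA0
One's-complement sum = 0x7FA0.
Checksum = ~0x7FA0 & 0xFFFF = 0x805F.

805F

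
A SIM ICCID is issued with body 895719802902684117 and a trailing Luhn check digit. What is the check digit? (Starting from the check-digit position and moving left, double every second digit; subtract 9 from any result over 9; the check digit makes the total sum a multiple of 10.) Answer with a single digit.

Partial digits right→left: 7 1 1 4 8 6 2 0 9 2 0 8 9 1 7 5 9 8
Double every second digit counting from the check-digit position (so the 1st, 3rd, 5th, ... of the partial from the right).
  doubled (with −9 where >9): 5 2 7 4 9 0 9 5 9 → sum 50
  kept as-is: 1 4 6 0 2 8 1 5 8 → sum 35
Total = 50 + 35 = 85.
Check digit = (10 − (85 mod 10)) mod 10 = 5.

5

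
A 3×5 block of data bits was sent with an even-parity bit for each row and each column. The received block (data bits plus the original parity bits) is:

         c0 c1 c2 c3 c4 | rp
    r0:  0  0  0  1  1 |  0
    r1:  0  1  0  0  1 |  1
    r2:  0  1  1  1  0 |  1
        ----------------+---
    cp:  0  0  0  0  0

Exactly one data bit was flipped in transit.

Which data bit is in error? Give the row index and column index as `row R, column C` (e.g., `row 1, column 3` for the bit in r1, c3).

row 1, column 2

Recompute each row's even parity and compare to rp:
  r0: data parity 0, sent rp 0 → ok
  r1: data parity 0, sent rp 1 → mismatch
  r2: data parity 1, sent rp 1 → ok
Recompute each column's even parity and compare to cp:
  c0: data parity 0, sent cp 0 → ok
  c1: data parity 0, sent cp 0 → ok
  c2: data parity 1, sent cp 0 → mismatch
  c3: data parity 0, sent cp 0 → ok
  c4: data parity 0, sent cp 0 → ok
Exactly one row (r1) and one column (c2) fail → the flipped bit is at their intersection.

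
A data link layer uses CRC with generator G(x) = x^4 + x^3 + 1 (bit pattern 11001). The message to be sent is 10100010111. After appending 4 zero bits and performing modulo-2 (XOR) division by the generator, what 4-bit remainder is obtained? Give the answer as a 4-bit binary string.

Append 4 zeros: 101000101110000. Divide by 11001 (XOR where the leading bit is 1):
  pos 0: 10100 XOR 11001 = 01101
  pos 1: 11010 XOR 11001 = 00011
  pos 4: 11101 XOR 11001 = 00100
  pos 6: 10011 XOR 11001 = 01010
  pos 7: 10100 XOR 11001 = 01101
  pos 8: 11010 XOR 11001 = 00011
Remainder (last 4 bits) = 1100. This is the CRC / FCS.

1100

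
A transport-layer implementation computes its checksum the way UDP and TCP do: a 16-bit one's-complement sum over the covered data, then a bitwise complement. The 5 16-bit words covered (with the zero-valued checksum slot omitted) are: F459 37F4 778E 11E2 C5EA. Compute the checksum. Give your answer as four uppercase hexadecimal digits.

One's-complement addition (fold any carry out of bit 15 back into bit 0):
  0xF459 + 0x37F4 = 0x12C4D → wrap carry → 0x2C4E
  0x2C4E + 0x778E = 0x0A3DC
  0xA3DC + 0x11E2 = 0x0B5BE
  0xB5BE + 0xC5EA = 0x17BA8 → wrap carry → 0x7BA9
One's-complement sum = 0x7BA9.
Checksum = ~0x7BA9 & 0xFFFF = 0x8456.

8456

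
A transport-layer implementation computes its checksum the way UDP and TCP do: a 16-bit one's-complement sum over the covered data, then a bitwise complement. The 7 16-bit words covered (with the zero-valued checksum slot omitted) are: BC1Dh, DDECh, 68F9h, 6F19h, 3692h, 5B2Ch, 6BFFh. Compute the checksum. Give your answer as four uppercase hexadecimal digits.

9024

One's-complement addition (fold any carry out of bit 15 back into bit 0):
  0xBC1D + 0xDDEC = 0x19A09 → wrap carry → 0x9A0A
  0x9A0A + 0x68F9 = 0x10303 → wrap carry → 0x0304
  0x0304 + 0x6F19 = 0x0721D
  0x721D + 0x3692 = 0x0A8AF
  0xA8AF + 0x5B2C = 0x103DB → wrap carry → 0x03DC
  0x03DC + 0x6BFF = 0x06FDB
One's-complement sum = 0x6FDB.
Checksum = ~0x6FDB & 0xFFFF = 0x9024.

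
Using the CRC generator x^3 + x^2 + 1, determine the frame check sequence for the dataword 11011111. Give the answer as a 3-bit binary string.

111

Append 3 zeros: 11011111000. Divide by 1101 (XOR where the leading bit is 1):
  pos 0: 1101 XOR 1101 = 0000
  pos 4: 1111 XOR 1101 = 0010
  pos 6: 1000 XOR 1101 = 0101
  pos 7: 1010 XOR 1101 = 0111
Remainder (last 3 bits) = 111. This is the CRC / FCS.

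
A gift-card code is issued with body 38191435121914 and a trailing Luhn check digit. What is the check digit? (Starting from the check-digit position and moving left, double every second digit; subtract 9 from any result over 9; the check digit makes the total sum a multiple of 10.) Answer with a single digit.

Partial digits right→left: 4 1 9 1 2 1 5 3 4 1 9 1 8 3
Double every second digit counting from the check-digit position (so the 1st, 3rd, 5th, ... of the partial from the right).
  doubled (with −9 where >9): 8 9 4 1 8 9 7 → sum 46
  kept as-is: 1 1 1 3 1 1 3 → sum 11
Total = 46 + 11 = 57.
Check digit = (10 − (57 mod 10)) mod 10 = 3.

3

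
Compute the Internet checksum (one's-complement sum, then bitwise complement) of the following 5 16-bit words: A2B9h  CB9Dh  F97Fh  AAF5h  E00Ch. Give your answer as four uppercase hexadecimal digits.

One's-complement addition (fold any carry out of bit 15 back into bit 0):
  0xA2B9 + 0xCB9D = 0x16E56 → wrap carry → 0x6E57
  0x6E57 + 0xF97F = 0x167D6 → wrap carry → 0x67D7
  0x67D7 + 0xAAF5 = 0x112CC → wrap carry → 0x12CD
  0x12CD + 0xE00C = 0x0F2D9
One's-complement sum = 0xF2D9.
Checksum = ~0xF2D9 & 0xFFFF = 0x0D26.

0D26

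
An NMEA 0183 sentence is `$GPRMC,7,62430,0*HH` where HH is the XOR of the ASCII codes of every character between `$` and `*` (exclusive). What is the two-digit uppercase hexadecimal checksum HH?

53

XOR the ASCII codes of the payload characters:
  'G' = 0x47 → acc = 0x47
  'P' = 0x50 → acc = 0x17
  'R' = 0x52 → acc = 0x45
  'M' = 0x4D → acc = 0x08
  'C' = 0x43 → acc = 0x4B
  ',' = 0x2C → acc = 0x67
  '7' = 0x37 → acc = 0x50
  ',' = 0x2C → acc = 0x7C
  '6' = 0x36 → acc = 0x4A
  '2' = 0x32 → acc = 0x78
  '4' = 0x34 → acc = 0x4C
  '3' = 0x33 → acc = 0x7F
  '0' = 0x30 → acc = 0x4F
  ',' = 0x2C → acc = 0x63
  '0' = 0x30 → acc = 0x53
Checksum = 0x53.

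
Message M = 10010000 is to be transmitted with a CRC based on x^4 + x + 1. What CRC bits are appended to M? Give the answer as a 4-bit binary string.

Append 4 zeros: 100100000000. Divide by 10011 (XOR where the leading bit is 1):
  pos 0: 10010 XOR 10011 = 00001
  pos 4: 10000 XOR 10011 = 00011
  pos 7: 11000 XOR 10011 = 01011
Remainder (last 4 bits) = 1011. This is the CRC / FCS.

1011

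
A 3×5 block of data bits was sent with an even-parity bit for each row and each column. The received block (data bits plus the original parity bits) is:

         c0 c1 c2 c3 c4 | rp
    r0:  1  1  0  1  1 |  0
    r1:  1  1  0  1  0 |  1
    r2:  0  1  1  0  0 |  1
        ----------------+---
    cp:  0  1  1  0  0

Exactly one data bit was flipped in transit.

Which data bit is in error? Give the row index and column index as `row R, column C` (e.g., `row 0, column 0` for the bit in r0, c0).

row 2, column 4

Recompute each row's even parity and compare to rp:
  r0: data parity 0, sent rp 0 → ok
  r1: data parity 1, sent rp 1 → ok
  r2: data parity 0, sent rp 1 → mismatch
Recompute each column's even parity and compare to cp:
  c0: data parity 0, sent cp 0 → ok
  c1: data parity 1, sent cp 1 → ok
  c2: data parity 1, sent cp 1 → ok
  c3: data parity 0, sent cp 0 → ok
  c4: data parity 1, sent cp 0 → mismatch
Exactly one row (r2) and one column (c4) fail → the flipped bit is at their intersection.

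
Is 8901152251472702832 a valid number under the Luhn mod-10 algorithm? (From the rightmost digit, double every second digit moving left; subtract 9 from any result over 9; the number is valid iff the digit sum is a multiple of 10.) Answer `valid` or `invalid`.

From the right, keep odd positions and double even positions (subtract 9 from any doubled value over 9):
  doubled (positions 2,4,...): 6 4 5 5 2 4 1 2 9 → sum 38
  kept (positions 1,3,...): 2 8 0 2 4 5 2 1 0 8 → sum 32
Total = 70.
70 mod 10 = 0, so the number is valid.

valid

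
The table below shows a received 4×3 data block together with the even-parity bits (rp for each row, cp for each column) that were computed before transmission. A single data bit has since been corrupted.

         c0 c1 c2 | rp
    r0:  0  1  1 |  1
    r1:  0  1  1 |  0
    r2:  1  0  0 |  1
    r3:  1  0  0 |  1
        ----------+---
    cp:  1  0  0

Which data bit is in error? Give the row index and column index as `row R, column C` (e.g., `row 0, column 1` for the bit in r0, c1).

Recompute each row's even parity and compare to rp:
  r0: data parity 0, sent rp 1 → mismatch
  r1: data parity 0, sent rp 0 → ok
  r2: data parity 1, sent rp 1 → ok
  r3: data parity 1, sent rp 1 → ok
Recompute each column's even parity and compare to cp:
  c0: data parity 0, sent cp 1 → mismatch
  c1: data parity 0, sent cp 0 → ok
  c2: data parity 0, sent cp 0 → ok
Exactly one row (r0) and one column (c0) fail → the flipped bit is at their intersection.

row 0, column 0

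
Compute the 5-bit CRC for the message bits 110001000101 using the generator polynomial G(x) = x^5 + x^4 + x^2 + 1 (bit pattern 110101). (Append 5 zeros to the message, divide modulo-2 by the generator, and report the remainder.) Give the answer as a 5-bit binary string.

10011

Append 5 zeros: 11000100010100000. Divide by 110101 (XOR where the leading bit is 1):
  pos 0: 110001 XOR 110101 = 000100
  pos 3: 100000 XOR 110101 = 010101
  pos 4: 101011 XOR 110101 = 011110
  pos 5: 111100 XOR 110101 = 001001
  pos 7: 100110 XOR 110101 = 010011
  pos 8: 100110 XOR 110101 = 010011
  pos 9: 100110 XOR 110101 = 010011
  pos 10: 100110 XOR 110101 = 010011
  pos 11: 100110 XOR 110101 = 010011
Remainder (last 5 bits) = 10011. This is the CRC / FCS.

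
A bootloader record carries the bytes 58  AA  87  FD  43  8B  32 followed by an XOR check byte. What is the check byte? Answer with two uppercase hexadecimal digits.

72

XOR the bytes together:
  start with 0x58
  0x58 ⊕ 0xAA = 0xF2
  0xF2 ⊕ 0x87 = 0x75
  0x75 ⊕ 0xFD = 0x88
  0x88 ⊕ 0x43 = 0xCB
  0xCB ⊕ 0x8B = 0x40
  0x40 ⊕ 0x32 = 0x72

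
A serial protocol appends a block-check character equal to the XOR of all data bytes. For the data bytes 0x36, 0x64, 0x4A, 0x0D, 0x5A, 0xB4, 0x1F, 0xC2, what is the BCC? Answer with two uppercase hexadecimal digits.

26

XOR the bytes together:
  start with 0x36
  0x36 ⊕ 0x64 = 0x52
  0x52 ⊕ 0x4A = 0x18
  0x18 ⊕ 0x0D = 0x15
  0x15 ⊕ 0x5A = 0x4F
  0x4F ⊕ 0xB4 = 0xFB
  0xFB ⊕ 0x1F = 0xE4
  0xE4 ⊕ 0xC2 = 0x26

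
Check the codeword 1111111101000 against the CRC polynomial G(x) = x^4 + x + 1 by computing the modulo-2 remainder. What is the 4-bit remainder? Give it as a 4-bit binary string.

Modulo-2 division of 1111111101000 by 10011:
  pos 0: 11111 XOR 10011 = 01100
  pos 1: 11001 XOR 10011 = 01010
  pos 2: 10101 XOR 10011 = 00110
  pos 4: 11010 XOR 10011 = 01001
  pos 5: 10011 XOR 10011 = 00000
Remainder = 0000 (zero — the frame passes the CRC check).

0000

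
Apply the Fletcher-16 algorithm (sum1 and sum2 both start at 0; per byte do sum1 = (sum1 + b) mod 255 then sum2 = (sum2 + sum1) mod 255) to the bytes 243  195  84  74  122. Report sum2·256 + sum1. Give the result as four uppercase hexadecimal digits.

DED0

Running sums (mod 255):
  after byte 0 (243): sum1=243, sum2=243
  after byte 1 (195): sum1=183, sum2=171
  after byte 2 (84): sum1=12, sum2=183
  after byte 3 (74): sum1=86, sum2=14
  after byte 4 (122): sum1=208, sum2=222
Checksum = sum2·256 + sum1 = 222·256 + 208 = 57040 = 0xDED0.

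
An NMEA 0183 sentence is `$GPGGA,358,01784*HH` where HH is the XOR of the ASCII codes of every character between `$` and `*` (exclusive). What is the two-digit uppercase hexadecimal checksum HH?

52

XOR the ASCII codes of the payload characters:
  'G' = 0x47 → acc = 0x47
  'P' = 0x50 → acc = 0x17
  'G' = 0x47 → acc = 0x50
  'G' = 0x47 → acc = 0x17
  'A' = 0x41 → acc = 0x56
  ',' = 0x2C → acc = 0x7A
  '3' = 0x33 → acc = 0x49
  '5' = 0x35 → acc = 0x7C
  '8' = 0x38 → acc = 0x44
  ',' = 0x2C → acc = 0x68
  '0' = 0x30 → acc = 0x58
  '1' = 0x31 → acc = 0x69
  '7' = 0x37 → acc = 0x5E
  '8' = 0x38 → acc = 0x66
  '4' = 0x34 → acc = 0x52
Checksum = 0x52.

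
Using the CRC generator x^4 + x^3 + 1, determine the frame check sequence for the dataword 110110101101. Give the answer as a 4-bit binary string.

Append 4 zeros: 1101101011010000. Divide by 11001 (XOR where the leading bit is 1):
  pos 0: 11011 XOR 11001 = 00010
  pos 3: 10010 XOR 11001 = 01011
  pos 4: 10111 XOR 11001 = 01110
  pos 5: 11101 XOR 11001 = 00100
  pos 7: 10001 XOR 11001 = 01000
  pos 8: 10000 XOR 11001 = 01001
  pos 9: 10010 XOR 11001 = 01011
  pos 10: 10110 XOR 11001 = 01111
  pos 11: 11110 XOR 11001 = 00111
Remainder (last 4 bits) = 0111. This is the CRC / FCS.

0111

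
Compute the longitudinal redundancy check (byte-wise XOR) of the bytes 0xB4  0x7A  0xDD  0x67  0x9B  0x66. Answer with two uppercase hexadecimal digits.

89

XOR the bytes together:
  start with 0xB4
  0xB4 ⊕ 0x7A = 0xCE
  0xCE ⊕ 0xDD = 0x13
  0x13 ⊕ 0x67 = 0x74
  0x74 ⊕ 0x9B = 0xEF
  0xEF ⊕ 0x66 = 0x89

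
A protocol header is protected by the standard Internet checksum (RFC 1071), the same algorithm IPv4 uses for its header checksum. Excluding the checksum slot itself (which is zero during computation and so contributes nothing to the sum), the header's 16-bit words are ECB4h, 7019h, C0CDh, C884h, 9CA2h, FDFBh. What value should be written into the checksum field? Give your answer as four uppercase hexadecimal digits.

7F40

One's-complement addition (fold any carry out of bit 15 back into bit 0):
  0xECB4 + 0x7019 = 0x15CCD → wrap carry → 0x5CCE
  0x5CCE + 0xC0CD = 0x11D9B → wrap carry → 0x1D9C
  0x1D9C + 0xC884 = 0x0E620
  0xE620 + 0x9CA2 = 0x182C2 → wrap carry → 0x82C3
  0x82C3 + 0xFDFB = 0x180BE → wrap carry → 0x80BF
One's-complement sum = 0x80BF.
Checksum = ~0x80BF & 0xFFFF = 0x7F40.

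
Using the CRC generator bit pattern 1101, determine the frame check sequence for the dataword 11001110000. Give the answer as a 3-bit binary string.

Append 3 zeros: 11001110000000. Divide by 1101 (XOR where the leading bit is 1):
  pos 0: 1100 XOR 1101 = 0001
  pos 3: 1111 XOR 1101 = 0010
  pos 5: 1000 XOR 1101 = 0101
  pos 6: 1010 XOR 1101 = 0111
  pos 7: 1110 XOR 1101 = 0011
  pos 9: 1100 XOR 1101 = 0001
Remainder (last 3 bits) = 010. This is the CRC / FCS.

010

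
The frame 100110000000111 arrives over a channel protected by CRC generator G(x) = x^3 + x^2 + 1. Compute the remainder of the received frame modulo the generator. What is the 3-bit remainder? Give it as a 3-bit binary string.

Modulo-2 division of 100110000000111 by 1101:
  pos 0: 1001 XOR 1101 = 0100
  pos 1: 1001 XOR 1101 = 0100
  pos 2: 1000 XOR 1101 = 0101
  pos 3: 1010 XOR 1101 = 0111
  pos 4: 1110 XOR 1101 = 0011
  pos 6: 1100 XOR 1101 = 0001
  pos 9: 1001 XOR 1101 = 0100
  pos 10: 1001 XOR 1101 = 0100
  pos 11: 1001 XOR 1101 = 0100
Remainder = 100 (nonzero — an error is detected).

100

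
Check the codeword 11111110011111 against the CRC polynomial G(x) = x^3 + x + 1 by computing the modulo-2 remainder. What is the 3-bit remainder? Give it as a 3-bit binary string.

010

Modulo-2 division of 11111110011111 by 1011:
  pos 0: 1111 XOR 1011 = 0100
  pos 1: 1001 XOR 1011 = 0010
  pos 3: 1011 XOR 1011 = 0000
  pos 9: 1111 XOR 1011 = 0100
  pos 10: 1001 XOR 1011 = 0010
Remainder = 010 (nonzero — an error is detected).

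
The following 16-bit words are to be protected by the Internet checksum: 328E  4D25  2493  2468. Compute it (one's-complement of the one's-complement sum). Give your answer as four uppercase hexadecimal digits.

One's-complement addition (fold any carry out of bit 15 back into bit 0):
  0x328E + 0x4D25 = 0x07FB3
  0x7FB3 + 0x2493 = 0x0A446
  0xA446 + 0x2468 = 0x0C8AE
One's-complement sum = 0xC8AE.
Checksum = ~0xC8AE & 0xFFFF = 0x3751.

3751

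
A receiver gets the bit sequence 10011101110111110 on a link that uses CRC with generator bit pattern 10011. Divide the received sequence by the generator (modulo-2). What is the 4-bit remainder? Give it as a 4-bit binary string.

0001

Modulo-2 division of 10011101110111110 by 10011:
  pos 0: 10011 XOR 10011 = 00000
  pos 5: 10111 XOR 10011 = 00100
  pos 7: 10001 XOR 10011 = 00010
  pos 10: 10111 XOR 10011 = 00100
  pos 12: 10010 XOR 10011 = 00001
Remainder = 0001 (nonzero — an error is detected).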